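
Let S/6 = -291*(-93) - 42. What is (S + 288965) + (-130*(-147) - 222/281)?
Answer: 132126259/281 ≈ 4.7020e+5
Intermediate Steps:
S = 162126 (S = 6*(-291*(-93) - 42) = 6*(27063 - 42) = 6*27021 = 162126)
(S + 288965) + (-130*(-147) - 222/281) = (162126 + 288965) + (-130*(-147) - 222/281) = 451091 + (19110 - 222*1/281) = 451091 + (19110 - 222/281) = 451091 + 5369688/281 = 132126259/281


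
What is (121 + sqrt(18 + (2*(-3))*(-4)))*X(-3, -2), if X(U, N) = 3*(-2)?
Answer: -726 - 6*sqrt(42) ≈ -764.88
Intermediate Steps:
X(U, N) = -6
(121 + sqrt(18 + (2*(-3))*(-4)))*X(-3, -2) = (121 + sqrt(18 + (2*(-3))*(-4)))*(-6) = (121 + sqrt(18 - 6*(-4)))*(-6) = (121 + sqrt(18 + 24))*(-6) = (121 + sqrt(42))*(-6) = -726 - 6*sqrt(42)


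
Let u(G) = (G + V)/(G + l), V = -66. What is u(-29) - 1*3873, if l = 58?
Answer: -112412/29 ≈ -3876.3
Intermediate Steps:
u(G) = (-66 + G)/(58 + G) (u(G) = (G - 66)/(G + 58) = (-66 + G)/(58 + G))
u(-29) - 1*3873 = (-66 - 29)/(58 - 29) - 1*3873 = -95/29 - 3873 = -112412/29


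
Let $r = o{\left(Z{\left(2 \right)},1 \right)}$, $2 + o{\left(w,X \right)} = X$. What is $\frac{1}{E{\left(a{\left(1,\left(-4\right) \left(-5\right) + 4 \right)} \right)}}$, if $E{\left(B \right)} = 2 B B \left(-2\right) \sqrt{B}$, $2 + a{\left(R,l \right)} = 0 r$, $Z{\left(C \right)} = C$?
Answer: $\frac{i \sqrt{2}}{32} \approx 0.044194 i$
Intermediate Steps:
$o{\left(w,X \right)} = -2 + X$
$r = -1$ ($r = -2 + 1 = -1$)
$a{\left(R,l \right)} = -2$ ($a{\left(R,l \right)} = -2 + 0 \left(-1\right) = -2 + 0 = -2$)
$E{\left(B \right)} = - 4 B^{\frac{5}{2}}$ ($E{\left(B \right)} = 2 B^{2} \left(-2\right) \sqrt{B} = 2 \left(- 2 B^{2}\right) \sqrt{B} = - 4 B^{2} \sqrt{B} = - 4 B^{\frac{5}{2}}$)
$\frac{1}{E{\left(a{\left(1,\left(-4\right) \left(-5\right) + 4 \right)} \right)}} = \frac{1}{\left(-4\right) \left(-2\right)^{\frac{5}{2}}} = \frac{1}{\left(-4\right) 4 i \sqrt{2}} = \frac{1}{\left(-16\right) i \sqrt{2}} = \frac{i \sqrt{2}}{32}$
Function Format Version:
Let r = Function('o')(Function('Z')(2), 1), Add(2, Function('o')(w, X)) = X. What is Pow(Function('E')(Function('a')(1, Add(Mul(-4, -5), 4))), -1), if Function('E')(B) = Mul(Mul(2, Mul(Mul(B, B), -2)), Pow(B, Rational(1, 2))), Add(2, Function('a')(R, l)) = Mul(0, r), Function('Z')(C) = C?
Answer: Mul(Rational(1, 32), I, Pow(2, Rational(1, 2))) ≈ Mul(0.044194, I)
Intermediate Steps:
Function('o')(w, X) = Add(-2, X)
r = -1 (r = Add(-2, 1) = -1)
Function('a')(R, l) = -2 (Function('a')(R, l) = Add(-2, Mul(0, -1)) = Add(-2, 0) = -2)
Function('E')(B) = Mul(-4, Pow(B, Rational(5, 2))) (Function('E')(B) = Mul(Mul(2, Mul(Pow(B, 2), -2)), Pow(B, Rational(1, 2))) = Mul(Mul(2, Mul(-2, Pow(B, 2))), Pow(B, Rational(1, 2))) = Mul(Mul(-4, Pow(B, 2)), Pow(B, Rational(1, 2))) = Mul(-4, Pow(B, Rational(5, 2))))
Pow(Function('E')(Function('a')(1, Add(Mul(-4, -5), 4))), -1) = Pow(Mul(-4, Pow(-2, Rational(5, 2))), -1) = Pow(Mul(-4, Mul(4, I, Pow(2, Rational(1, 2)))), -1) = Pow(Mul(-16, I, Pow(2, Rational(1, 2))), -1) = Mul(Rational(1, 32), I, Pow(2, Rational(1, 2)))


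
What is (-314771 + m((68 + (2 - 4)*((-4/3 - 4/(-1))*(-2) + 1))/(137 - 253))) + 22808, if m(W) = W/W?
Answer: -291962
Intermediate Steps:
m(W) = 1
(-314771 + m((68 + (2 - 4)*((-4/3 - 4/(-1))*(-2) + 1))/(137 - 253))) + 22808 = (-314771 + 1) + 22808 = -314770 + 22808 = -291962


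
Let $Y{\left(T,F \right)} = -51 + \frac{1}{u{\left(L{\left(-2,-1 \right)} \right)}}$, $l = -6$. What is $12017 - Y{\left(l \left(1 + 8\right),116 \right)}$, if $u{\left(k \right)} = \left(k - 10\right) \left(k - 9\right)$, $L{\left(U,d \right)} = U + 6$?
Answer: $\frac{362039}{30} \approx 12068.0$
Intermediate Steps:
$L{\left(U,d \right)} = 6 + U$
$u{\left(k \right)} = \left(-10 + k\right) \left(-9 + k\right)$
$Y{\left(T,F \right)} = - \frac{1529}{30}$ ($Y{\left(T,F \right)} = -51 + \frac{1}{90 + \left(6 - 2\right)^{2} - 19 \left(6 - 2\right)} = -51 + \frac{1}{90 + 4^{2} - 76} = -51 + \frac{1}{90 + 16 - 76} = -51 + \frac{1}{30} = - \frac{1529}{30}$)
$12017 - Y{\left(l \left(1 + 8\right),116 \right)} = 12017 - - \frac{1529}{30} = 12017 + \frac{1529}{30} = \frac{362039}{30}$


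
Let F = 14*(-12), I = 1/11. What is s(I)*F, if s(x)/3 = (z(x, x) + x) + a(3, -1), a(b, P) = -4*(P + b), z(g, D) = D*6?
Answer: 40824/11 ≈ 3711.3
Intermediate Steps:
z(g, D) = 6*D
a(b, P) = -4*P - 4*b
I = 1/11 ≈ 0.090909
F = -168
s(x) = -24 + 21*x (s(x) = 3*((6*x + x) + (-4*(-1) - 4*3)) = 3*(7*x + (4 - 12)) = 3*(7*x - 8) = 3*(-8 + 7*x) = -24 + 21*x)
s(I)*F = (-24 + 21*(1/11))*(-168) = (-24 + 21/11)*(-168) = -243/11*(-168) = 40824/11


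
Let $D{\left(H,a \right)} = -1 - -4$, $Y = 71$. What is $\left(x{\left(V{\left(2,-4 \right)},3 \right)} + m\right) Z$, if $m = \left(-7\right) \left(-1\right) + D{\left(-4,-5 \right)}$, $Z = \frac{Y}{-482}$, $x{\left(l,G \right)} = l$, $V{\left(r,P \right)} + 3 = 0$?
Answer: $- \frac{497}{482} \approx -1.0311$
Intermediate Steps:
$V{\left(r,P \right)} = -3$ ($V{\left(r,P \right)} = -3 + 0 = -3$)
$D{\left(H,a \right)} = 3$ ($D{\left(H,a \right)} = -1 + 4 = 3$)
$Z = - \frac{71}{482}$ ($Z = \frac{71}{-482} = 71 \left(- \frac{1}{482}\right) = - \frac{71}{482} \approx -0.1473$)
$m = 10$ ($m = \left(-7\right) \left(-1\right) + 3 = 7 + 3 = 10$)
$\left(x{\left(V{\left(2,-4 \right)},3 \right)} + m\right) Z = \left(-3 + 10\right) \left(- \frac{71}{482}\right) = 7 \left(- \frac{71}{482}\right) = - \frac{497}{482}$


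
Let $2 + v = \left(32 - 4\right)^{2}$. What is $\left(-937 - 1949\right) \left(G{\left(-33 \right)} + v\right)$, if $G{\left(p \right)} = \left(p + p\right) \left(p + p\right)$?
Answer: $-14828268$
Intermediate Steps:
$v = 782$ ($v = -2 + \left(32 - 4\right)^{2} = -2 + 28^{2} = -2 + 784 = 782$)
$G{\left(p \right)} = 4 p^{2}$ ($G{\left(p \right)} = 2 p 2 p = 4 p^{2}$)
$\left(-937 - 1949\right) \left(G{\left(-33 \right)} + v\right) = \left(-937 - 1949\right) \left(4 \left(-33\right)^{2} + 782\right) = - 2886 \left(4 \cdot 1089 + 782\right) = - 2886 \left(4356 + 782\right) = \left(-2886\right) 5138 = -14828268$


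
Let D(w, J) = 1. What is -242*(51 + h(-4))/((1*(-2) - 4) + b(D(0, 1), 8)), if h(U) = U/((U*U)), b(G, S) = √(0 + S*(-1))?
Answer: 6699/4 + 2233*I*√2/4 ≈ 1674.8 + 789.48*I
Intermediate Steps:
b(G, S) = √(-S) (b(G, S) = √(0 - S) = √(-S))
h(U) = 1/U (h(U) = U/(U²) = U/U² = 1/U)
-242*(51 + h(-4))/((1*(-2) - 4) + b(D(0, 1), 8)) = -242*(51 + 1/(-4))/((1*(-2) - 4) + √(-1*8)) = -242*(51 - ¼)/((-2 - 4) + √(-8)) = -24563/(2*(-6 + 2*I*√2))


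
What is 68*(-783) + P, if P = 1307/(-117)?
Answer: -6230855/117 ≈ -53255.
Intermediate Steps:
P = -1307/117 (P = 1307*(-1/117) = -1307/117 ≈ -11.171)
68*(-783) + P = 68*(-783) - 1307/117 = -53244 - 1307/117 = -6230855/117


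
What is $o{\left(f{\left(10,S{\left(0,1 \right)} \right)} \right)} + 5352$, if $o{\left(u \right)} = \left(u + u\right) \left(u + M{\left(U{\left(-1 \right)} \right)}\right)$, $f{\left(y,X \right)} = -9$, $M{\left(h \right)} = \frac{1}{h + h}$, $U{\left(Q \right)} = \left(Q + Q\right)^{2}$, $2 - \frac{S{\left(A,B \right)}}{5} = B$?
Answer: $\frac{22047}{4} \approx 5511.8$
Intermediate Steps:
$S{\left(A,B \right)} = 10 - 5 B$
$U{\left(Q \right)} = 4 Q^{2}$ ($U{\left(Q \right)} = \left(2 Q\right)^{2} = 4 Q^{2}$)
$M{\left(h \right)} = \frac{1}{2 h}$
$o{\left(u \right)} = 2 u \left(\frac{1}{8} + u\right)$ ($o{\left(u \right)} = \left(u + u\right) \left(u + \frac{1}{2 \cdot 4 \left(-1\right)^{2}}\right) = 2 u \left(u + \frac{1}{2 \cdot 4 \cdot 1}\right) = 2 u \left(u + \frac{1}{2 \cdot 4}\right) = 2 u \left(u + \frac{1}{2} \cdot \frac{1}{4}\right) = 2 u \left(u + \frac{1}{8}\right) = 2 u \left(\frac{1}{8} + u\right)$)
$o{\left(f{\left(10,S{\left(0,1 \right)} \right)} \right)} + 5352 = \frac{1}{4} \left(-9\right) \left(1 + 8 \left(-9\right)\right) + 5352 = \frac{1}{4} \left(-9\right) \left(1 - 72\right) + 5352 = \frac{1}{4} \left(-9\right) \left(-71\right) + 5352 = \frac{639}{4} + 5352 = \frac{22047}{4}$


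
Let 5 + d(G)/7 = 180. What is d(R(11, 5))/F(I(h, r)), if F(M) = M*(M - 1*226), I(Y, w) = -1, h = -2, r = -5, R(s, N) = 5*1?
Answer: 1225/227 ≈ 5.3965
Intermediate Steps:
R(s, N) = 5
d(G) = 1225 (d(G) = -35 + 7*180 = -35 + 1260 = 1225)
F(M) = M*(-226 + M) (F(M) = M*(M - 226) = M*(-226 + M))
d(R(11, 5))/F(I(h, r)) = 1225/((-(-226 - 1))) = 1225/((-1*(-227))) = 1225/227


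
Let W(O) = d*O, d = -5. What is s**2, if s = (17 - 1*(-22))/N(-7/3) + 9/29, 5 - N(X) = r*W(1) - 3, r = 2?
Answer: 185761/30276 ≈ 6.1356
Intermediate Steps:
W(O) = -5*O
N(X) = 18 (N(X) = 5 - (2*(-5*1) - 3) = 5 - (2*(-5) - 3) = 5 - (-10 - 3) = 5 - 1*(-13) = 5 + 13 = 18)
s = 431/174 (s = (17 - 1*(-22))/18 + 9/29 = (17 + 22)*(1/18) + 9*(1/29) = 39*(1/18) + 9/29 = 13/6 + 9/29 = 431/174 ≈ 2.4770)
s**2 = (431/174)**2 = 185761/30276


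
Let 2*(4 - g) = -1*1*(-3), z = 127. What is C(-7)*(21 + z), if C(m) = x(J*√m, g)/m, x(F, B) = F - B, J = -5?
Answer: 370/7 + 740*I*√7/7 ≈ 52.857 + 279.69*I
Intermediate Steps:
g = 5/2 (g = 4 - (-1*1)*(-3)/2 = 4 - (-1)*(-3)/2 = 4 - ½*3 = 4 - 3/2 = 5/2 ≈ 2.5000)
C(m) = (-5/2 - 5*√m)/m (C(m) = (-5*√m - 1*5/2)/m = (-5*√m - 5/2)/m = (-5/2 - 5*√m)/m)
C(-7)*(21 + z) = ((5/2)*(-1 - 2*I*√7)/(-7))*(21 + 127) = ((5/2)*(-⅐)*(-1 - 2*I*√7))*148 = (5/14 + 5*I*√7/7)*148 = 370/7 + 740*I*√7/7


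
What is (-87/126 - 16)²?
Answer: 491401/1764 ≈ 278.57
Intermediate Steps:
(-87/126 - 16)² = (-87*1/126 - 16)² = (-29/42 - 16)² = (-701/42)² = 491401/1764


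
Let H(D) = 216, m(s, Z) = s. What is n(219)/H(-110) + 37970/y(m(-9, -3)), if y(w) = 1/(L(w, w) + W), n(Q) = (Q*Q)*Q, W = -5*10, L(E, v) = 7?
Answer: -12672663/8 ≈ -1.5841e+6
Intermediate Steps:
W = -50
n(Q) = Q³ (n(Q) = Q²*Q = Q³)
y(w) = -1/43 (y(w) = 1/(7 - 50) = 1/(-43) = -1/43)
n(219)/H(-110) + 37970/y(m(-9, -3)) = 219³/216 + 37970/(-1/43) = 10503459*(1/216) + 37970*(-43) = 389017/8 - 1632710 = -12672663/8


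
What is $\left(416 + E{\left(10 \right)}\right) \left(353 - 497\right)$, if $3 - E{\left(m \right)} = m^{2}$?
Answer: $-45936$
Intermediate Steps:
$E{\left(m \right)} = 3 - m^{2}$
$\left(416 + E{\left(10 \right)}\right) \left(353 - 497\right) = \left(416 + \left(3 - 10^{2}\right)\right) \left(353 - 497\right) = \left(416 + \left(3 - 100\right)\right) \left(-144\right) = \left(416 - 97\right) \left(-144\right) = 319 \left(-144\right) = -45936$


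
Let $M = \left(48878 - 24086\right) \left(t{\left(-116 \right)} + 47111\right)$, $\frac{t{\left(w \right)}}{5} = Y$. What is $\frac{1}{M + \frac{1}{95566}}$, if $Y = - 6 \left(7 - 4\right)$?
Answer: $\frac{95566}{111405551501713} \approx 8.5782 \cdot 10^{-10}$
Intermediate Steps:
$Y = -18$ ($Y = \left(-6\right) 3 = -18$)
$t{\left(w \right)} = -90$ ($t{\left(w \right)} = 5 \left(-18\right) = -90$)
$M = 1165744632$ ($M = \left(48878 - 24086\right) \left(-90 + 47111\right) = 24792 \cdot 47021 = 1165744632$)
$\frac{1}{M + \frac{1}{95566}} = \frac{1}{1165744632 + \frac{1}{95566}} = \frac{1}{\frac{111405551501713}{95566}} = \frac{95566}{111405551501713}$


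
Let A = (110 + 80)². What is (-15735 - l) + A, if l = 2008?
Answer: 18357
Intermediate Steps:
A = 36100 (A = 190² = 36100)
(-15735 - l) + A = (-15735 - 1*2008) + 36100 = (-15735 - 2008) + 36100 = -17743 + 36100 = 18357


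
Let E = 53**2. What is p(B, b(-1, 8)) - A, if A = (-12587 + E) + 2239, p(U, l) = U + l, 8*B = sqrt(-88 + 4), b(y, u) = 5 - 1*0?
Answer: 7544 + I*sqrt(21)/4 ≈ 7544.0 + 1.1456*I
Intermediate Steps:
b(y, u) = 5 (b(y, u) = 5 + 0 = 5)
B = I*sqrt(21)/4 (B = sqrt(-88 + 4)/8 = sqrt(-84)/8 = (2*I*sqrt(21))/8 = I*sqrt(21)/4 ≈ 1.1456*I)
E = 2809
A = -7539 (A = (-12587 + 2809) + 2239 = -9778 + 2239 = -7539)
p(B, b(-1, 8)) - A = (I*sqrt(21)/4 + 5) - 1*(-7539) = (5 + I*sqrt(21)/4) + 7539 = 7544 + I*sqrt(21)/4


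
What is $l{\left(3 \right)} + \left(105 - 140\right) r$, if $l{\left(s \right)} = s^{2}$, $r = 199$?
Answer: $-6956$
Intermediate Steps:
$l{\left(3 \right)} + \left(105 - 140\right) r = 3^{2} + \left(105 - 140\right) 199 = 9 + \left(105 - 140\right) 199 = 9 - 6965 = -6956$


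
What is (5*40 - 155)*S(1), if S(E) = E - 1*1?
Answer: 0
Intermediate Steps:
S(E) = -1 + E (S(E) = E - 1 = -1 + E)
(5*40 - 155)*S(1) = (5*40 - 155)*(-1 + 1) = (200 - 155)*0 = 45*0 = 0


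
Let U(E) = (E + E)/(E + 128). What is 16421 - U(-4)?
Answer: 509053/31 ≈ 16421.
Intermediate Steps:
U(E) = 2*E/(128 + E) (U(E) = (2*E)/(128 + E) = 2*E/(128 + E))
16421 - U(-4) = 16421 - 2*(-4)/(128 - 4) = 16421 - 2*(-4)/124 = 16421 - 1*(-2/31) = 16421 + 2/31 = 509053/31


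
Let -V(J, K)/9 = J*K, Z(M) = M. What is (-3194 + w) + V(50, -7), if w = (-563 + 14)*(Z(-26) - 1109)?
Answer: 623071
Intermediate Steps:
V(J, K) = -9*J*K
w = 623115 (w = (-563 + 14)*(-26 - 1109) = -549*(-1135) = 623115)
(-3194 + w) + V(50, -7) = (-3194 + 623115) - 9*50*(-7) = 619921 + 3150 = 623071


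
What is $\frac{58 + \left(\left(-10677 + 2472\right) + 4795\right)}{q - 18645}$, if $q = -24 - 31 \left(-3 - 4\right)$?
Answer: $\frac{838}{4613} \approx 0.18166$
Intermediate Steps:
$q = 193$ ($q = -24 - -217 = -24 + 217 = 193$)
$\frac{58 + \left(\left(-10677 + 2472\right) + 4795\right)}{q - 18645} = \frac{58 + \left(\left(-10677 + 2472\right) + 4795\right)}{193 - 18645} = \frac{58 + \left(-8205 + 4795\right)}{-18452} = \left(58 - 3410\right) \left(- \frac{1}{18452}\right) = \left(-3352\right) \left(- \frac{1}{18452}\right) = \frac{838}{4613}$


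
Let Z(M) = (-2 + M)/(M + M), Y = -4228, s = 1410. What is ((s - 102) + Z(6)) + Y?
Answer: -8759/3 ≈ -2919.7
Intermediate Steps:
Z(M) = (-2 + M)/(2*M) (Z(M) = (-2 + M)/((2*M)) = (-2 + M)*(1/(2*M)) = (-2 + M)/(2*M))
((s - 102) + Z(6)) + Y = ((1410 - 102) + (½)*(-2 + 6)/6) - 4228 = (1308 + (½)*(⅙)*4) - 4228 = (1308 + ⅓) - 4228 = 3925/3 - 4228 = -8759/3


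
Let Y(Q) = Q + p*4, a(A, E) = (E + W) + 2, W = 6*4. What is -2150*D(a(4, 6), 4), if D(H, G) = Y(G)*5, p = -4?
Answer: 129000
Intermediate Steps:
W = 24
a(A, E) = 26 + E (a(A, E) = (E + 24) + 2 = (24 + E) + 2 = 26 + E)
Y(Q) = -16 + Q (Y(Q) = Q - 4*4 = Q - 16 = -16 + Q)
D(H, G) = -80 + 5*G (D(H, G) = (-16 + G)*5 = -80 + 5*G)
-2150*D(a(4, 6), 4) = -2150*(-80 + 5*4) = -2150*(-80 + 20) = -2150*(-60) = 129000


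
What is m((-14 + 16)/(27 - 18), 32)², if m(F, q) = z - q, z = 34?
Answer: 4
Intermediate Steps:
m(F, q) = 34 - q
m((-14 + 16)/(27 - 18), 32)² = (34 - 1*32)² = (34 - 32)² = 2² = 4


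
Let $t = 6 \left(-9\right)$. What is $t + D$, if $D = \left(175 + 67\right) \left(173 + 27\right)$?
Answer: $48346$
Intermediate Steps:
$t = -54$
$D = 48400$ ($D = 242 \cdot 200 = 48400$)
$t + D = -54 + 48400 = 48346$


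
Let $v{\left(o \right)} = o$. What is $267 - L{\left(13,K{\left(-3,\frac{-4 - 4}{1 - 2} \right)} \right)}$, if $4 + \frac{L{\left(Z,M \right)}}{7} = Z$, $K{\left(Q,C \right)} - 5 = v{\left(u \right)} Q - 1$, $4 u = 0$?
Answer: $204$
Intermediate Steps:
$u = 0$ ($u = \frac{1}{4} \cdot 0 = 0$)
$K{\left(Q,C \right)} = 4$ ($K{\left(Q,C \right)} = 5 - \left(1 + 0 Q\right) = 5 + \left(0 - 1\right) = 5 - 1 = 4$)
$L{\left(Z,M \right)} = -28 + 7 Z$
$267 - L{\left(13,K{\left(-3,\frac{-4 - 4}{1 - 2} \right)} \right)} = 267 - \left(-28 + 7 \cdot 13\right) = 267 - \left(-28 + 91\right) = 267 - 63 = 204$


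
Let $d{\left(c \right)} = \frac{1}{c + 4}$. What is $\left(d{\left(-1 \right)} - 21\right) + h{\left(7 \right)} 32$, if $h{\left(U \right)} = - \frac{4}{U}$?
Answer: $- \frac{818}{21} \approx -38.952$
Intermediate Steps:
$d{\left(c \right)} = \frac{1}{4 + c}$
$\left(d{\left(-1 \right)} - 21\right) + h{\left(7 \right)} 32 = \left(\frac{1}{4 - 1} - 21\right) + - \frac{4}{7} \cdot 32 = \left(\frac{1}{3} - 21\right) + \left(-4\right) \frac{1}{7} \cdot 32 = \left(\frac{1}{3} - 21\right) - \frac{128}{7} = - \frac{62}{3} - \frac{128}{7} = - \frac{818}{21}$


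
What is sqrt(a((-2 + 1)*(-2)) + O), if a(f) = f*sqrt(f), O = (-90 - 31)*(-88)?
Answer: sqrt(10648 + 2*sqrt(2)) ≈ 103.20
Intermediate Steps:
O = 10648 (O = -121*(-88) = 10648)
a(f) = f**(3/2)
sqrt(a((-2 + 1)*(-2)) + O) = sqrt(((-2 + 1)*(-2))**(3/2) + 10648) = sqrt((-1*(-2))**(3/2) + 10648) = sqrt(2**(3/2) + 10648) = sqrt(2*sqrt(2) + 10648) = sqrt(10648 + 2*sqrt(2))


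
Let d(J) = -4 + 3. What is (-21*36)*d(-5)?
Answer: 756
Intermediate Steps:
d(J) = -1
(-21*36)*d(-5) = -21*36*(-1) = -756*(-1) = 756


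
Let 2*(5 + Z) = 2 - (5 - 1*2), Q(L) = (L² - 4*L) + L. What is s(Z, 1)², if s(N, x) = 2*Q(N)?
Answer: 34969/4 ≈ 8742.3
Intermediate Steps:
Q(L) = L² - 3*L
Z = -11/2 (Z = -5 + (2 - (5 - 1*2))/2 = -5 + (2 - (5 - 2))/2 = -5 + (2 - 1*3)/2 = -5 + (2 - 3)/2 = -5 + (½)*(-1) = -5 - ½ = -11/2 ≈ -5.5000)
s(N, x) = 2*N*(-3 + N) (s(N, x) = 2*(N*(-3 + N)) = 2*N*(-3 + N))
s(Z, 1)² = (2*(-11/2)*(-3 - 11/2))² = (2*(-11/2)*(-17/2))² = (187/2)² = 34969/4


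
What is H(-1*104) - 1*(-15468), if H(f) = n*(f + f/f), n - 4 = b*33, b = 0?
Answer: 15056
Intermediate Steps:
n = 4 (n = 4 + 0*33 = 4 + 0 = 4)
H(f) = 4 + 4*f (H(f) = 4*(f + f/f) = 4*(f + 1) = 4*(1 + f) = 4 + 4*f)
H(-1*104) - 1*(-15468) = (4 + 4*(-1*104)) - 1*(-15468) = (4 + 4*(-104)) + 15468 = (4 - 416) + 15468 = -412 + 15468 = 15056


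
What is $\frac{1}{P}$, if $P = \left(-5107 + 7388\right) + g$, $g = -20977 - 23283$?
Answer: $- \frac{1}{41979} \approx -2.3821 \cdot 10^{-5}$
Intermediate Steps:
$g = -44260$
$P = -41979$ ($P = \left(-5107 + 7388\right) - 44260 = 2281 - 44260 = -41979$)
$\frac{1}{P} = \frac{1}{-41979} = - \frac{1}{41979}$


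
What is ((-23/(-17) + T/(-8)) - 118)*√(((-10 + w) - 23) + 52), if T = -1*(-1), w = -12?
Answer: -15881*√7/136 ≈ -308.95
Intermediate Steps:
T = 1
((-23/(-17) + T/(-8)) - 118)*√(((-10 + w) - 23) + 52) = ((-23/(-17) + 1/(-8)) - 118)*√(((-10 - 12) - 23) + 52) = ((-23*(-1/17) + 1*(-⅛)) - 118)*√((-22 - 23) + 52) = ((23/17 - ⅛) - 118)*√(-45 + 52) = (167/136 - 118)*√7 = -15881*√7/136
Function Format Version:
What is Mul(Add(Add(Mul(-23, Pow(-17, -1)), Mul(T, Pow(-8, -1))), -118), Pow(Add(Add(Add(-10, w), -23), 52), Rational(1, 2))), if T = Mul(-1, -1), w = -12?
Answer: Mul(Rational(-15881, 136), Pow(7, Rational(1, 2))) ≈ -308.95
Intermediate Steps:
T = 1
Mul(Add(Add(Mul(-23, Pow(-17, -1)), Mul(T, Pow(-8, -1))), -118), Pow(Add(Add(Add(-10, w), -23), 52), Rational(1, 2))) = Mul(Add(Add(Mul(-23, Pow(-17, -1)), Mul(1, Pow(-8, -1))), -118), Pow(Add(Add(Add(-10, -12), -23), 52), Rational(1, 2))) = Mul(Add(Add(Mul(-23, Rational(-1, 17)), Mul(1, Rational(-1, 8))), -118), Pow(Add(Add(-22, -23), 52), Rational(1, 2))) = Mul(Add(Add(Rational(23, 17), Rational(-1, 8)), -118), Pow(Add(-45, 52), Rational(1, 2))) = Mul(Add(Rational(167, 136), -118), Pow(7, Rational(1, 2))) = Mul(Rational(-15881, 136), Pow(7, Rational(1, 2)))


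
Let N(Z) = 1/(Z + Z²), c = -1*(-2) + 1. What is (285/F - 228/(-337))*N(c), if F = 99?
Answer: 39539/133452 ≈ 0.29628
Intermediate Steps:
c = 3 (c = 2 + 1 = 3)
(285/F - 228/(-337))*N(c) = (285/99 - 228/(-337))*(1/(3*(1 + 3))) = (285*(1/99) - 228*(-1/337))*((⅓)/4) = (95/33 + 228/337)*((⅓)*(¼)) = (39539/11121)*(1/12) = 39539/133452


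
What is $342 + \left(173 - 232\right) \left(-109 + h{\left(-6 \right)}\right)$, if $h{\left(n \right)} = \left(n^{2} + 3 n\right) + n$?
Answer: $6065$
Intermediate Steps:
$h{\left(n \right)} = n^{2} + 4 n$
$342 + \left(173 - 232\right) \left(-109 + h{\left(-6 \right)}\right) = 342 + \left(173 - 232\right) \left(-109 - 6 \left(4 - 6\right)\right) = 342 - 59 \left(-109 - -12\right) = 342 - 59 \left(-109 + 12\right) = 342 - -5723 = 342 + 5723 = 6065$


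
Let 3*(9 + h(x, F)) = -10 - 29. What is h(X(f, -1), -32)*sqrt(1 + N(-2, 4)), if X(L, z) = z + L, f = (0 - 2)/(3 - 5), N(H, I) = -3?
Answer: -22*I*sqrt(2) ≈ -31.113*I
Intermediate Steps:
f = 1 (f = -2/(-2) = -2*(-1/2) = 1)
X(L, z) = L + z
h(x, F) = -22 (h(x, F) = -9 + (-10 - 29)/3 = -9 + (1/3)*(-39) = -9 - 13 = -22)
h(X(f, -1), -32)*sqrt(1 + N(-2, 4)) = -22*sqrt(1 - 3) = -22*I*sqrt(2)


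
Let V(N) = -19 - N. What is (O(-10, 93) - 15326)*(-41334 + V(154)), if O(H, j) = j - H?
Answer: 631861061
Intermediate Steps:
(O(-10, 93) - 15326)*(-41334 + V(154)) = ((93 - 1*(-10)) - 15326)*(-41334 + (-19 - 1*154)) = ((93 + 10) - 15326)*(-41334 + (-19 - 154)) = (103 - 15326)*(-41334 - 173) = -15223*(-41507) = 631861061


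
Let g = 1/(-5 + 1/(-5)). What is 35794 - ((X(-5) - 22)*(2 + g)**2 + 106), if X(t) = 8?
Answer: 12078007/338 ≈ 35734.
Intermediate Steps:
g = -5/26 (g = 1/(-5 - 1/5) = 1/(-26/5) = -5/26 ≈ -0.19231)
35794 - ((X(-5) - 22)*(2 + g)**2 + 106) = 35794 - ((8 - 22)*(2 - 5/26)**2 + 106) = 35794 - (-14*(47/26)**2 + 106) = 35794 - (-14*2209/676 + 106) = 35794 - (-15463/338 + 106) = 35794 - 1*20365/338 = 35794 - 20365/338 = 12078007/338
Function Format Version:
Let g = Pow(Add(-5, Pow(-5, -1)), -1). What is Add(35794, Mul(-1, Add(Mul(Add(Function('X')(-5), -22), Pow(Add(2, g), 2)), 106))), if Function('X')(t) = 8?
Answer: Rational(12078007, 338) ≈ 35734.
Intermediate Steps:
g = Rational(-5, 26) (g = Pow(Add(-5, Rational(-1, 5)), -1) = Pow(Rational(-26, 5), -1) = Rational(-5, 26) ≈ -0.19231)
Add(35794, Mul(-1, Add(Mul(Add(Function('X')(-5), -22), Pow(Add(2, g), 2)), 106))) = Add(35794, Mul(-1, Add(Mul(Add(8, -22), Pow(Add(2, Rational(-5, 26)), 2)), 106))) = Add(35794, Mul(-1, Add(Mul(-14, Pow(Rational(47, 26), 2)), 106))) = Add(35794, Mul(-1, Add(Mul(-14, Rational(2209, 676)), 106))) = Add(35794, Mul(-1, Add(Rational(-15463, 338), 106))) = Add(35794, Mul(-1, Rational(20365, 338))) = Add(35794, Rational(-20365, 338)) = Rational(12078007, 338)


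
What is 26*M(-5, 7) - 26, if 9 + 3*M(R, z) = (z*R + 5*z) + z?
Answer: -130/3 ≈ -43.333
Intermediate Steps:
M(R, z) = -3 + 2*z + R*z/3 (M(R, z) = -3 + ((z*R + 5*z) + z)/3 = -3 + ((R*z + 5*z) + z)/3 = -3 + ((5*z + R*z) + z)/3 = -3 + (6*z + R*z)/3 = -3 + (2*z + R*z/3) = -3 + 2*z + R*z/3)
26*M(-5, 7) - 26 = 26*(-3 + 2*7 + (1/3)*(-5)*7) - 26 = 26*(-3 + 14 - 35/3) - 26 = 26*(-2/3) - 26 = -52/3 - 26 = -130/3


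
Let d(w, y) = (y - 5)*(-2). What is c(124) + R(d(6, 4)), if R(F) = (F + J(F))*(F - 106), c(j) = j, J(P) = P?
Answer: -292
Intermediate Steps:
d(w, y) = 10 - 2*y (d(w, y) = (-5 + y)*(-2) = 10 - 2*y)
R(F) = 2*F*(-106 + F) (R(F) = (F + F)*(F - 106) = (2*F)*(-106 + F) = 2*F*(-106 + F))
c(124) + R(d(6, 4)) = 124 + 2*(10 - 2*4)*(-106 + (10 - 2*4)) = 124 + 2*(10 - 8)*(-106 + (10 - 8)) = 124 + 2*2*(-106 + 2) = 124 + 2*2*(-104) = 124 - 416 = -292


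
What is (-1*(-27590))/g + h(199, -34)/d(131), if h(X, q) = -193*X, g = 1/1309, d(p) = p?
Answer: 4731067203/131 ≈ 3.6115e+7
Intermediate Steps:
g = 1/1309 ≈ 0.00076394
(-1*(-27590))/g + h(199, -34)/d(131) = (-1*(-27590))/(1/1309) - 193*199/131 = 27590*1309 - 38407*1/131 = 36115310 - 38407/131 = 4731067203/131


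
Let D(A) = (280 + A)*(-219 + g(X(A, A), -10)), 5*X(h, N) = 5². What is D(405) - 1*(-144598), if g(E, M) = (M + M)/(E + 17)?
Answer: -66437/11 ≈ -6039.7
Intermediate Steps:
X(h, N) = 5 (X(h, N) = (⅕)*5² = (⅕)*25 = 5)
g(E, M) = 2*M/(17 + E) (g(E, M) = (2*M)/(17 + E) = 2*M/(17 + E))
D(A) = -677320/11 - 2419*A/11 (D(A) = (280 + A)*(-219 + 2*(-10)/(17 + 5)) = (280 + A)*(-219 + 2*(-10)/22) = (280 + A)*(-219 + 2*(-10)*(1/22)) = (280 + A)*(-219 - 10/11) = (280 + A)*(-2419/11) = -677320/11 - 2419*A/11)
D(405) - 1*(-144598) = (-677320/11 - 2419/11*405) - 1*(-144598) = (-677320/11 - 979695/11) + 144598 = -1657015/11 + 144598 = -66437/11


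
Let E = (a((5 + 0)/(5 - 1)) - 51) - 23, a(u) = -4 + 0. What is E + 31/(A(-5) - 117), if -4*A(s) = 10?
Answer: -18704/239 ≈ -78.259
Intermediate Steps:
A(s) = -5/2 (A(s) = -1/4*10 = -5/2)
a(u) = -4
E = -78 (E = (-4 - 51) - 23 = -55 - 23 = -78)
E + 31/(A(-5) - 117) = -78 + 31/(-5/2 - 117) = -78 + 31/(-239/2) = -78 + 31*(-2/239) = -78 - 62/239 = -18704/239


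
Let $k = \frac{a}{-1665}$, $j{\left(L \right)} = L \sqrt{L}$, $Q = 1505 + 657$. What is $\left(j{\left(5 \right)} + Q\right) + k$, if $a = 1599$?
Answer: $\frac{1199377}{555} + 5 \sqrt{5} \approx 2172.2$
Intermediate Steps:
$Q = 2162$
$j{\left(L \right)} = L^{\frac{3}{2}}$
$k = - \frac{533}{555}$ ($k = \frac{1599}{-1665} = 1599 \left(- \frac{1}{1665}\right) = - \frac{533}{555} \approx -0.96036$)
$\left(j{\left(5 \right)} + Q\right) + k = \left(5^{\frac{3}{2}} + 2162\right) - \frac{533}{555} = \left(5 \sqrt{5} + 2162\right) - \frac{533}{555} = \left(2162 + 5 \sqrt{5}\right) - \frac{533}{555} = \frac{1199377}{555} + 5 \sqrt{5}$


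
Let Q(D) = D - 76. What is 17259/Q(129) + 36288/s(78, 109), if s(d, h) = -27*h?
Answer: 1809999/5777 ≈ 313.31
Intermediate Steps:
Q(D) = -76 + D
17259/Q(129) + 36288/s(78, 109) = 17259/(-76 + 129) + 36288/((-27*109)) = 17259/53 + 36288/(-2943) = 17259*(1/53) + 36288*(-1/2943) = 17259/53 - 1344/109 = 1809999/5777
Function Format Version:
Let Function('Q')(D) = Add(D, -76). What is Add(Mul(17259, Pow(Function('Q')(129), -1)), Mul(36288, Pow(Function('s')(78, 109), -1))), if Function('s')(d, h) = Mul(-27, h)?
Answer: Rational(1809999, 5777) ≈ 313.31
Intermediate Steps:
Function('Q')(D) = Add(-76, D)
Add(Mul(17259, Pow(Function('Q')(129), -1)), Mul(36288, Pow(Function('s')(78, 109), -1))) = Add(Mul(17259, Pow(Add(-76, 129), -1)), Mul(36288, Pow(Mul(-27, 109), -1))) = Add(Mul(17259, Pow(53, -1)), Mul(36288, Pow(-2943, -1))) = Add(Mul(17259, Rational(1, 53)), Mul(36288, Rational(-1, 2943))) = Add(Rational(17259, 53), Rational(-1344, 109)) = Rational(1809999, 5777)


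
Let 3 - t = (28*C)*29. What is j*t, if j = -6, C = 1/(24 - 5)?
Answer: 4530/19 ≈ 238.42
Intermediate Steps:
C = 1/19 ≈ 0.052632
t = -755/19 (t = 3 - 28*(1/19)*29 = 3 - 28*29/19 = 3 - 1*812/19 = 3 - 812/19 = -755/19 ≈ -39.737)
j*t = -6*(-755/19) = 4530/19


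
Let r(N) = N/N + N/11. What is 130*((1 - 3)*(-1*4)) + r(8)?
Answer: 11459/11 ≈ 1041.7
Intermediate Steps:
r(N) = 1 + N/11 (r(N) = 1 + N*(1/11) = 1 + N/11)
130*((1 - 3)*(-1*4)) + r(8) = 130*((1 - 3)*(-1*4)) + (1 + (1/11)*8) = 130*(-2*(-4)) + (1 + 8/11) = 130*8 + 19/11 = 1040 + 19/11 = 11459/11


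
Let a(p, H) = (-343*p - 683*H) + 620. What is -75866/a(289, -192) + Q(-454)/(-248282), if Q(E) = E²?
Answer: -12780760588/4050596689 ≈ -3.1553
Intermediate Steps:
a(p, H) = 620 - 683*H - 343*p (a(p, H) = (-683*H - 343*p) + 620 = 620 - 683*H - 343*p)
-75866/a(289, -192) + Q(-454)/(-248282) = -75866/(620 - 683*(-192) - 343*289) + (-454)²/(-248282) = -75866/(620 + 131136 - 99127) + 206116*(-1/248282) = -75866/32629 - 103058/124141 = -12780760588/4050596689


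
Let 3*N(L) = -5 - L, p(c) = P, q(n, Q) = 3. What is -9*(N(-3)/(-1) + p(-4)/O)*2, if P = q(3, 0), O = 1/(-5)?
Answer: 258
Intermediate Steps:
O = -⅕ ≈ -0.20000
P = 3
p(c) = 3
N(L) = -5/3 - L/3 (N(L) = (-5 - L)/3 = -5/3 - L/3)
-9*(N(-3)/(-1) + p(-4)/O)*2 = -9*((-5/3 - ⅓*(-3))/(-1) + 3/(-⅕))*2 = -9*((-5/3 + 1)*(-1) + 3*(-5))*2 = -9*(-⅔*(-1) - 15)*2 = -9*(⅔ - 15)*2 = -9*(-43/3)*2 = 129*2 = 258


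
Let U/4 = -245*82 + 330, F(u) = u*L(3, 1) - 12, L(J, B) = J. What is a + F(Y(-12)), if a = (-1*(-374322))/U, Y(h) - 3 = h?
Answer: -132957/3040 ≈ -43.736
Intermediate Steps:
Y(h) = 3 + h
F(u) = -12 + 3*u (F(u) = u*3 - 12 = 3*u - 12 = -12 + 3*u)
U = -79040 (U = 4*(-245*82 + 330) = 4*(-20090 + 330) = 4*(-19760) = -79040)
a = -14397/3040 (a = -1*(-374322)/(-79040) = 374322*(-1/79040) = -14397/3040 ≈ -4.7359)
a + F(Y(-12)) = -14397/3040 + (-12 + 3*(3 - 12)) = -14397/3040 + (-12 + 3*(-9)) = -14397/3040 + (-12 - 27) = -14397/3040 - 39 = -132957/3040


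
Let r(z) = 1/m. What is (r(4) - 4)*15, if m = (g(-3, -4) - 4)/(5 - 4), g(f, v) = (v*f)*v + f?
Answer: -663/11 ≈ -60.273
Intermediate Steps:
g(f, v) = f + f*v² (g(f, v) = (f*v)*v + f = f*v² + f = f + f*v²)
m = -55 (m = (-3*(1 + (-4)²) - 4)/(5 - 4) = (-3*(1 + 16) - 4)/1 = (-3*17 - 4)*1 = (-51 - 4)*1 = -55*1 = -55)
r(z) = -1/55 (r(z) = 1/(-55) = -1/55)
(r(4) - 4)*15 = (-1/55 - 4)*15 = -221/55*15 = -663/11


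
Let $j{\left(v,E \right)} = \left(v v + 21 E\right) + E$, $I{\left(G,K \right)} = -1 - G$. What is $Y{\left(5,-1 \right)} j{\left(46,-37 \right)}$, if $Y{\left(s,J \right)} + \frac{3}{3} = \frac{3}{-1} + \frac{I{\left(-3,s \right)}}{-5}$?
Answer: $- \frac{28644}{5} \approx -5728.8$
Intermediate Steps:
$j{\left(v,E \right)} = v^{2} + 22 E$ ($j{\left(v,E \right)} = \left(v^{2} + 21 E\right) + E = v^{2} + 22 E$)
$Y{\left(s,J \right)} = - \frac{22}{5}$ ($Y{\left(s,J \right)} = -1 + \left(\frac{3}{-1} + \frac{-1 - -3}{-5}\right) = -1 + \left(3 \left(-1\right) + \left(-1 + 3\right) \left(- \frac{1}{5}\right)\right) = -1 + \left(-3 + 2 \left(- \frac{1}{5}\right)\right) = -1 - \frac{17}{5} = - \frac{22}{5}$)
$Y{\left(5,-1 \right)} j{\left(46,-37 \right)} = - \frac{22 \left(46^{2} + 22 \left(-37\right)\right)}{5} = - \frac{22 \left(2116 - 814\right)}{5} = \left(- \frac{22}{5}\right) 1302 = - \frac{28644}{5}$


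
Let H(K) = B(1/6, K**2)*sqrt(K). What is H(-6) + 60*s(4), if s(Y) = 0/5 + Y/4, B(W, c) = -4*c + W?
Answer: 60 - 863*I*sqrt(6)/6 ≈ 60.0 - 352.32*I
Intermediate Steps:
B(W, c) = W - 4*c
s(Y) = Y/4 (s(Y) = 0*(1/5) + Y*(1/4) = 0 + Y/4 = Y/4)
H(K) = sqrt(K)*(1/6 - 4*K**2) (H(K) = (1/6 - 4*K**2)*sqrt(K) = sqrt(K)*(1/6 - 4*K**2))
H(-6) + 60*s(4) = sqrt(-6)*(1 - 24*(-6)**2)/6 + 60*((1/4)*4) = (I*sqrt(6))*(1 - 24*36)/6 + 60*1 = (I*sqrt(6))*(1 - 864)/6 + 60 = (1/6)*(I*sqrt(6))*(-863) + 60 = -863*I*sqrt(6)/6 + 60 = 60 - 863*I*sqrt(6)/6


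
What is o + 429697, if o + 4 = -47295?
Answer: 382398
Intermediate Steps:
o = -47299 (o = -4 - 47295 = -47299)
o + 429697 = -47299 + 429697 = 382398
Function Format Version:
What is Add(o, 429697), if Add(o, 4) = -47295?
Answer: 382398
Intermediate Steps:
o = -47299 (o = Add(-4, -47295) = -47299)
Add(o, 429697) = Add(-47299, 429697) = 382398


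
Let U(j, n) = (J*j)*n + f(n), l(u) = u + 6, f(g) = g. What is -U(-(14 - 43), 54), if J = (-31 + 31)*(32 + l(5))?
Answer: -54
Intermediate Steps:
l(u) = 6 + u
J = 0 (J = (-31 + 31)*(32 + (6 + 5)) = 0*(32 + 11) = 0*43 = 0)
U(j, n) = n (U(j, n) = (0*j)*n + n = 0*n + n = 0 + n = n)
-U(-(14 - 43), 54) = -1*54 = -54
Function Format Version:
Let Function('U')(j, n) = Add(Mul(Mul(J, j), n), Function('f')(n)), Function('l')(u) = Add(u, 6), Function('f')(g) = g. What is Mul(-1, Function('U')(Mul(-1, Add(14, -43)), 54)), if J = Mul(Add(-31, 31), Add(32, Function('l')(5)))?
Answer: -54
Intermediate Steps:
Function('l')(u) = Add(6, u)
J = 0 (J = Mul(Add(-31, 31), Add(32, Add(6, 5))) = Mul(0, Add(32, 11)) = Mul(0, 43) = 0)
Function('U')(j, n) = n (Function('U')(j, n) = Add(Mul(Mul(0, j), n), n) = Add(Mul(0, n), n) = Add(0, n) = n)
Mul(-1, Function('U')(Mul(-1, Add(14, -43)), 54)) = Mul(-1, 54) = -54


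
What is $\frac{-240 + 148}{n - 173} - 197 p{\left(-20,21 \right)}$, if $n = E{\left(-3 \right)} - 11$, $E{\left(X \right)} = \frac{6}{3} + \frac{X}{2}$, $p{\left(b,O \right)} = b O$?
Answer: $\frac{30365764}{367} \approx 82741.0$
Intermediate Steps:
$p{\left(b,O \right)} = O b$
$E{\left(X \right)} = 2 + \frac{X}{2}$ ($E{\left(X \right)} = 6 \cdot \frac{1}{3} + X \frac{1}{2} = 2 + \frac{X}{2}$)
$n = - \frac{21}{2}$ ($n = \left(2 + \frac{1}{2} \left(-3\right)\right) - 11 = \left(2 - \frac{3}{2}\right) - 11 = \frac{1}{2} - 11 = - \frac{21}{2} \approx -10.5$)
$\frac{-240 + 148}{n - 173} - 197 p{\left(-20,21 \right)} = \frac{-240 + 148}{- \frac{21}{2} - 173} - 197 \cdot 21 \left(-20\right) = - \frac{92}{- \frac{367}{2}} - -82740 = \left(-92\right) \left(- \frac{2}{367}\right) + 82740 = \frac{184}{367} + 82740 = \frac{30365764}{367}$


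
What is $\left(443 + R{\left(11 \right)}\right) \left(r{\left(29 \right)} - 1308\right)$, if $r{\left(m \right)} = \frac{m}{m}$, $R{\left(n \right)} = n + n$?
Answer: $-607755$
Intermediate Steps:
$R{\left(n \right)} = 2 n$
$r{\left(m \right)} = 1$
$\left(443 + R{\left(11 \right)}\right) \left(r{\left(29 \right)} - 1308\right) = \left(443 + 2 \cdot 11\right) \left(1 - 1308\right) = \left(443 + 22\right) \left(-1307\right) = 465 \left(-1307\right) = -607755$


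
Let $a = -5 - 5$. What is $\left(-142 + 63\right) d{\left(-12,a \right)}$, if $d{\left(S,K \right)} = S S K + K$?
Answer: $114550$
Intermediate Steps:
$a = -10$
$d{\left(S,K \right)} = K + K S^{2}$ ($d{\left(S,K \right)} = S^{2} K + K = K S^{2} + K = K + K S^{2}$)
$\left(-142 + 63\right) d{\left(-12,a \right)} = \left(-142 + 63\right) \left(- 10 \left(1 + \left(-12\right)^{2}\right)\right) = - 79 \left(- 10 \left(1 + 144\right)\right) = - 79 \left(\left(-10\right) 145\right) = \left(-79\right) \left(-1450\right) = 114550$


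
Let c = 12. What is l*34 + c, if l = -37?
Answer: -1246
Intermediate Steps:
l*34 + c = -37*34 + 12 = -1258 + 12 = -1246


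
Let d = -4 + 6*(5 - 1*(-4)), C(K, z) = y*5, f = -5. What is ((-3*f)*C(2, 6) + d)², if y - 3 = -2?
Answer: 15625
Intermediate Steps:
y = 1 (y = 3 - 2 = 1)
C(K, z) = 5 (C(K, z) = 1*5 = 5)
d = 50 (d = -4 + 6*(5 + 4) = -4 + 6*9 = -4 + 54 = 50)
((-3*f)*C(2, 6) + d)² = (-3*(-5)*5 + 50)² = (15*5 + 50)² = (75 + 50)² = 125² = 15625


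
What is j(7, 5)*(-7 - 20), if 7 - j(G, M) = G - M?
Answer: -135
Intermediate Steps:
j(G, M) = 7 + M - G (j(G, M) = 7 - (G - M) = 7 + (M - G) = 7 + M - G)
j(7, 5)*(-7 - 20) = (7 + 5 - 1*7)*(-7 - 20) = (7 + 5 - 7)*(-27) = 5*(-27) = -135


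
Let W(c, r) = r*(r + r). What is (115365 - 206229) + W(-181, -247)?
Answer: 31154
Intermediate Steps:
W(c, r) = 2*r² (W(c, r) = r*(2*r) = 2*r²)
(115365 - 206229) + W(-181, -247) = (115365 - 206229) + 2*(-247)² = -90864 + 2*61009 = -90864 + 122018 = 31154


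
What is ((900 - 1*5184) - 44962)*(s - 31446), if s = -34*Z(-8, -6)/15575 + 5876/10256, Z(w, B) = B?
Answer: 30920346902383987/19967150 ≈ 1.5486e+9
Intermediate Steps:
s = 23402731/39934300 (s = -34*(-6)/15575 + 5876/10256 = 204*(1/15575) + 5876*(1/10256) = 204/15575 + 1469/2564 = 23402731/39934300 ≈ 0.58603)
((900 - 1*5184) - 44962)*(s - 31446) = ((900 - 1*5184) - 44962)*(23402731/39934300 - 31446) = ((900 - 5184) - 44962)*(-1255750595069/39934300) = (-4284 - 44962)*(-1255750595069/39934300) = -49246*(-1255750595069/39934300) = 30920346902383987/19967150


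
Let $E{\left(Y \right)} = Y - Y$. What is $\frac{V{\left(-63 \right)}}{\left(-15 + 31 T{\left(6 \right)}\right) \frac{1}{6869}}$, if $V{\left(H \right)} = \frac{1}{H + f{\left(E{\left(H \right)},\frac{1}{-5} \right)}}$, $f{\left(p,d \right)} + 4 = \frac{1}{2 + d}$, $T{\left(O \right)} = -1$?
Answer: $\frac{61821}{27508} \approx 2.2474$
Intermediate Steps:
$E{\left(Y \right)} = 0$
$f{\left(p,d \right)} = -4 + \frac{1}{2 + d}$
$V{\left(H \right)} = \frac{1}{- \frac{31}{9} + H}$ ($V{\left(H \right)} = \frac{1}{H + \frac{-7 - \frac{4}{-5}}{2 + \frac{1}{-5}}} = \frac{1}{H + \frac{-7 - - \frac{4}{5}}{2 - \frac{1}{5}}} = \frac{1}{H + \frac{-7 + \frac{4}{5}}{\frac{9}{5}}} = \frac{1}{H + \frac{5}{9} \left(- \frac{31}{5}\right)} = \frac{1}{H - \frac{31}{9}} = \frac{1}{- \frac{31}{9} + H}$)
$\frac{V{\left(-63 \right)}}{\left(-15 + 31 T{\left(6 \right)}\right) \frac{1}{6869}} = \frac{9 \frac{1}{-31 + 9 \left(-63\right)}}{\left(-15 + 31 \left(-1\right)\right) \frac{1}{6869}} = \frac{9 \frac{1}{-31 - 567}}{\left(-15 - 31\right) \frac{1}{6869}} = \frac{9 \frac{1}{-598}}{\left(-46\right) \frac{1}{6869}} = \frac{9 \left(- \frac{1}{598}\right)}{- \frac{46}{6869}} = \left(- \frac{9}{598}\right) \left(- \frac{6869}{46}\right) = \frac{61821}{27508}$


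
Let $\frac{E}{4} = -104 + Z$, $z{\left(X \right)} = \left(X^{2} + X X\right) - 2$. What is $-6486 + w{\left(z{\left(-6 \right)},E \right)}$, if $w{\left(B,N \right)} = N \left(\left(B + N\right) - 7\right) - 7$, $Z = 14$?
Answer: $100427$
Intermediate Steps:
$z{\left(X \right)} = -2 + 2 X^{2}$ ($z{\left(X \right)} = \left(X^{2} + X^{2}\right) - 2 = 2 X^{2} - 2 = -2 + 2 X^{2}$)
$E = -360$ ($E = 4 \left(-104 + 14\right) = 4 \left(-90\right) = -360$)
$w{\left(B,N \right)} = -7 + N \left(-7 + B + N\right)$ ($w{\left(B,N \right)} = N \left(-7 + B + N\right) - 7 = -7 + N \left(-7 + B + N\right)$)
$-6486 + w{\left(z{\left(-6 \right)},E \right)} = -6486 + \left(-7 + \left(-360\right)^{2} - -2520 + \left(-2 + 2 \left(-6\right)^{2}\right) \left(-360\right)\right) = -6486 + \left(-7 + 129600 + 2520 + \left(-2 + 2 \cdot 36\right) \left(-360\right)\right) = -6486 + \left(-7 + 129600 + 2520 + \left(-2 + 72\right) \left(-360\right)\right) = -6486 + \left(-7 + 129600 + 2520 + 70 \left(-360\right)\right) = -6486 + \left(-7 + 129600 + 2520 - 25200\right) = -6486 + 106913 = 100427$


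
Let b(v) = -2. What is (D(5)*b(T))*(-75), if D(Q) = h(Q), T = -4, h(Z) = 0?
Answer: 0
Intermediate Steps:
D(Q) = 0
(D(5)*b(T))*(-75) = (0*(-2))*(-75) = 0*(-75) = 0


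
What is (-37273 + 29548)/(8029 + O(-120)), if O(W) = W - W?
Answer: -7725/8029 ≈ -0.96214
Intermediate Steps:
O(W) = 0
(-37273 + 29548)/(8029 + O(-120)) = (-37273 + 29548)/(8029 + 0) = -7725/8029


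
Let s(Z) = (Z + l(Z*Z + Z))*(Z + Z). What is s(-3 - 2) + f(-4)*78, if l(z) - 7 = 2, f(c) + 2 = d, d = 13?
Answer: 818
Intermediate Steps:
f(c) = 11 (f(c) = -2 + 13 = 11)
l(z) = 9 (l(z) = 7 + 2 = 9)
s(Z) = 2*Z*(9 + Z) (s(Z) = (Z + 9)*(Z + Z) = (9 + Z)*(2*Z) = 2*Z*(9 + Z))
s(-3 - 2) + f(-4)*78 = 2*(-3 - 2)*(9 + (-3 - 2)) + 11*78 = 2*(-5)*(9 - 5) + 858 = 2*(-5)*4 + 858 = -40 + 858 = 818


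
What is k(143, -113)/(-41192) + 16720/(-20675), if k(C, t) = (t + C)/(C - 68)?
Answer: -68873851/85164460 ≈ -0.80872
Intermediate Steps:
k(C, t) = (C + t)/(-68 + C)
k(143, -113)/(-41192) + 16720/(-20675) = ((143 - 113)/(-68 + 143))/(-41192) + 16720/(-20675) = (30/75)*(-1/41192) + 16720*(-1/20675) = ((1/75)*30)*(-1/41192) - 3344/4135 = (⅖)*(-1/41192) - 3344/4135 = -1/102980 - 3344/4135 = -68873851/85164460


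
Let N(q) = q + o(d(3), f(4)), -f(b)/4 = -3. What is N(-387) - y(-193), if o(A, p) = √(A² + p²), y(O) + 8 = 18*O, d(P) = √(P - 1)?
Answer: 3095 + √146 ≈ 3107.1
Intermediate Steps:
d(P) = √(-1 + P)
f(b) = 12 (f(b) = -4*(-3) = 12)
y(O) = -8 + 18*O
N(q) = q + √146 (N(q) = q + √((√(-1 + 3))² + 12²) = q + √((√2)² + 144) = q + √(2 + 144) = q + √146)
N(-387) - y(-193) = (-387 + √146) - (-8 + 18*(-193)) = (-387 + √146) - (-8 - 3474) = (-387 + √146) - 1*(-3482) = (-387 + √146) + 3482 = 3095 + √146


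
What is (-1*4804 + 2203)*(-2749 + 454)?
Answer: 5969295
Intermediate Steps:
(-1*4804 + 2203)*(-2749 + 454) = (-4804 + 2203)*(-2295) = -2601*(-2295) = 5969295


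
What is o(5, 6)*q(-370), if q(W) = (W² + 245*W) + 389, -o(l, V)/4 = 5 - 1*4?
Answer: -186556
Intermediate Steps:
o(l, V) = -4 (o(l, V) = -4*(5 - 1*4) = -4*(5 - 4) = -4*1 = -4)
q(W) = 389 + W² + 245*W
o(5, 6)*q(-370) = -4*(389 + (-370)² + 245*(-370)) = -4*(389 + 136900 - 90650) = -4*46639 = -186556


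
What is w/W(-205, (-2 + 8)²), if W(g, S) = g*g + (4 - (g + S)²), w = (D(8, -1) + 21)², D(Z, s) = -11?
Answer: 25/3367 ≈ 0.0074250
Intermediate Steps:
w = 100 (w = (-11 + 21)² = 10² = 100)
W(g, S) = 4 + g² - (S + g)² (W(g, S) = g² + (4 - (S + g)²) = 4 + g² - (S + g)²)
w/W(-205, (-2 + 8)²) = 100/(4 + (-205)² - ((-2 + 8)² - 205)²) = 100/(4 + 42025 - (6² - 205)²) = 100/(4 + 42025 - (36 - 205)²) = 100/(4 + 42025 - 1*(-169)²) = 100/(4 + 42025 - 1*28561) = 100/(4 + 42025 - 28561) = 100/13468 = 100*(1/13468) = 25/3367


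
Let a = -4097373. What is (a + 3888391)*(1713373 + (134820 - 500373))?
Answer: -281670119240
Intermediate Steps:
(a + 3888391)*(1713373 + (134820 - 500373)) = (-4097373 + 3888391)*(1713373 + (134820 - 500373)) = -208982*(1713373 - 365553) = -208982*1347820 = -281670119240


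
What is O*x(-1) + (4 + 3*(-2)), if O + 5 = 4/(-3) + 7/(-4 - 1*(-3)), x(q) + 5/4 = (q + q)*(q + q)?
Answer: -116/3 ≈ -38.667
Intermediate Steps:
x(q) = -5/4 + 4*q**2 (x(q) = -5/4 + (q + q)*(q + q) = -5/4 + (2*q)*(2*q) = -5/4 + 4*q**2)
O = -40/3 (O = -5 + (4/(-3) + 7/(-4 - 1*(-3))) = -5 + (4*(-1/3) + 7/(-4 + 3)) = -5 + (-4/3 + 7/(-1)) = -5 + (-4/3 + 7*(-1)) = -5 + (-4/3 - 7) = -5 - 25/3 = -40/3 ≈ -13.333)
O*x(-1) + (4 + 3*(-2)) = -40*(-5/4 + 4*(-1)**2)/3 + (4 + 3*(-2)) = -40*(-5/4 + 4*1)/3 + (4 - 6) = -40*(-5/4 + 4)/3 - 2 = -40/3*11/4 - 2 = -110/3 - 2 = -116/3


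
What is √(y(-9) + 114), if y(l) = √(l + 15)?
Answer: √(114 + √6) ≈ 10.791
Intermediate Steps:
y(l) = √(15 + l)
√(y(-9) + 114) = √(√(15 - 9) + 114) = √(√6 + 114) = √(114 + √6)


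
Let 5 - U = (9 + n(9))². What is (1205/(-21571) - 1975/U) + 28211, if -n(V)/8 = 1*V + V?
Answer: 2217521998289/78604724 ≈ 28211.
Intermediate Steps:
n(V) = -16*V (n(V) = -8*(1*V + V) = -8*(V + V) = -16*V)
U = -18220 (U = 5 - (9 - 16*9)² = 5 - (9 - 144)² = 5 - 1*(-135)² = 5 - 1*18225 = 5 - 18225 = -18220)
(1205/(-21571) - 1975/U) + 28211 = (1205/(-21571) - 1975/(-18220)) + 28211 = (1205*(-1/21571) - 1975*(-1/18220)) + 28211 = (-1205/21571 + 395/3644) + 28211 = 4129525/78604724 + 28211 = 2217521998289/78604724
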